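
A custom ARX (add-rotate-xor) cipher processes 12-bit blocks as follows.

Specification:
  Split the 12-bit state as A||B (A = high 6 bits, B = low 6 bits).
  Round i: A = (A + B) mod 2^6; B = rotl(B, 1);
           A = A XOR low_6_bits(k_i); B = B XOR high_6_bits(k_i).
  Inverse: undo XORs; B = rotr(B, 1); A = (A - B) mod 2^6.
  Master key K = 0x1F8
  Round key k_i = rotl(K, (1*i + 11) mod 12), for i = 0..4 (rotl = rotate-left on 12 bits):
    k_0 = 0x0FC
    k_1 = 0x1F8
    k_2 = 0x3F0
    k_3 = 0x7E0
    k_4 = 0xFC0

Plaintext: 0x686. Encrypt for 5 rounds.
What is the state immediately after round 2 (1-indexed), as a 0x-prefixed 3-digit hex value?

0x4D9

s_0 = plaintext = 0x686
s_1 = Round(s_0, k_0) = 0x70F
s_2 = Round(s_1, k_1) = 0x4D9
s_3 = Round(s_2, k_2) = 0x73D
s_4 = Round(s_3, k_3) = 0xE64
s_5 = Round(s_4, k_4) = 0x776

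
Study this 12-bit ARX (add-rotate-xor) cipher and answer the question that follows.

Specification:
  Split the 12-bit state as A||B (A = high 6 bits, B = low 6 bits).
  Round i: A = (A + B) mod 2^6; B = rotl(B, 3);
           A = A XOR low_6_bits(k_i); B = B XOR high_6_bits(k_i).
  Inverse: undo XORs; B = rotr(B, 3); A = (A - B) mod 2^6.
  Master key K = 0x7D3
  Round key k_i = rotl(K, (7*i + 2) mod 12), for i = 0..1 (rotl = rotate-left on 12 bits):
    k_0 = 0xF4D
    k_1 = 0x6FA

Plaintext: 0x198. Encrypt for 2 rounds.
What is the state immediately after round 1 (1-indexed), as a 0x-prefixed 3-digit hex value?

0x4FE

s_0 = plaintext = 0x198
s_1 = Round(s_0, k_0) = 0x4FE
s_2 = Round(s_1, k_1) = 0xAEC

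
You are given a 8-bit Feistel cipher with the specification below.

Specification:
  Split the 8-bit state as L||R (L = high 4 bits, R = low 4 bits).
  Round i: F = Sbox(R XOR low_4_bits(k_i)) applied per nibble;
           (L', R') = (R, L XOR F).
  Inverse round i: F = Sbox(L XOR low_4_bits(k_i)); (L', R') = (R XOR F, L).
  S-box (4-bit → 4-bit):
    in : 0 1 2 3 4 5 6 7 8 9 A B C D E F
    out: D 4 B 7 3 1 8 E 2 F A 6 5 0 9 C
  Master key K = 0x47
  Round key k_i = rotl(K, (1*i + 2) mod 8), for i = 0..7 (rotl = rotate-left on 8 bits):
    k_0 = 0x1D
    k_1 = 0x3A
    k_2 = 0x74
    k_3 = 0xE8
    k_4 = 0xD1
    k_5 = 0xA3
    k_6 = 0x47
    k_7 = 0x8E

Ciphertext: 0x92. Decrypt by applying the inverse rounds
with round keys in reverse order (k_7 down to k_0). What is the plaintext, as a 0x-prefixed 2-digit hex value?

s_0 = ciphertext = 0x92
s_1 = InvRound(s_0, k_7) = 0xC9
s_2 = InvRound(s_1, k_6) = 0xFC
s_3 = InvRound(s_2, k_5) = 0x9F
s_4 = InvRound(s_3, k_4) = 0xD9
s_5 = InvRound(s_4, k_3) = 0x8D
s_6 = InvRound(s_5, k_2) = 0x88
s_7 = InvRound(s_6, k_1) = 0x38
s_8 = InvRound(s_7, k_0) = 0x13

0x13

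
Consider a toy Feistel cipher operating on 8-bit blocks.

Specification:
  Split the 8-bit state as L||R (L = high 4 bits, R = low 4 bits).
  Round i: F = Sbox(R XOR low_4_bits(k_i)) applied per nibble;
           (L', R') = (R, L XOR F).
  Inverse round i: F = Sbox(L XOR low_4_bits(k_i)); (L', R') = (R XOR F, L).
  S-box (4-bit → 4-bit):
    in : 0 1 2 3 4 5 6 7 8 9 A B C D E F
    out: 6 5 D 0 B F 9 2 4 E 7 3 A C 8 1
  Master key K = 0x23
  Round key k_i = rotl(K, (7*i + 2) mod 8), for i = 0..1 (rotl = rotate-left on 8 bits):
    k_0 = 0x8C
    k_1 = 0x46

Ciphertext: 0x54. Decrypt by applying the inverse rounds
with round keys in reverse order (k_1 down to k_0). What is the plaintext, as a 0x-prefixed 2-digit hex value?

0x14

s_0 = ciphertext = 0x54
s_1 = InvRound(s_0, k_1) = 0x45
s_2 = InvRound(s_1, k_0) = 0x14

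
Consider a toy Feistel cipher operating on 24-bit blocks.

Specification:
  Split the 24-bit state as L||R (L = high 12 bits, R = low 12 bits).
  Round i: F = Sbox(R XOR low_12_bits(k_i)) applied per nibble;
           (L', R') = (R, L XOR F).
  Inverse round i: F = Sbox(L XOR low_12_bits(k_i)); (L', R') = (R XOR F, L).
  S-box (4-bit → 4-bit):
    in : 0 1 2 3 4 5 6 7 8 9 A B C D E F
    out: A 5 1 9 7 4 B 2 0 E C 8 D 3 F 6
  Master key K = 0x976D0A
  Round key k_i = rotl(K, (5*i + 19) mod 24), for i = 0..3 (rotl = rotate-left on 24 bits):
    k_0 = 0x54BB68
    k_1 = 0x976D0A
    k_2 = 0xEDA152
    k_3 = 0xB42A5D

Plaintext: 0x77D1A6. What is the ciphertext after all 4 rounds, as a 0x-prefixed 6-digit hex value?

0x3354D6

s_0 = plaintext = 0x77D1A6
s_1 = Round(s_0, k_0) = 0x1A6BA2
s_2 = Round(s_1, k_1) = 0xBA2A66
s_3 = Round(s_2, k_2) = 0xA66335
s_4 = Round(s_3, k_3) = 0x3354D6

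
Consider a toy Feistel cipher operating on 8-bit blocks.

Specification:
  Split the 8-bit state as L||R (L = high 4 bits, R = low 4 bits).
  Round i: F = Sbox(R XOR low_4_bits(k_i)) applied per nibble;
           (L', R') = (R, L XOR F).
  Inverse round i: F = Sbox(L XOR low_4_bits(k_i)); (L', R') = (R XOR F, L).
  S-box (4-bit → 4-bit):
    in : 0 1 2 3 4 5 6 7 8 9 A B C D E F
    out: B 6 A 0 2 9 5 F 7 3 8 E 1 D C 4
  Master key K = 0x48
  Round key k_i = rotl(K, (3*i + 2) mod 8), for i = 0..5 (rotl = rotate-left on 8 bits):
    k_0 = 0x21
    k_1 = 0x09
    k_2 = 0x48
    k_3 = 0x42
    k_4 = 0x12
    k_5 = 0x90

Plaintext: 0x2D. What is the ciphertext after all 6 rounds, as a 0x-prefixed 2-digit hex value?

0xBA

s_0 = plaintext = 0x2D
s_1 = Round(s_0, k_0) = 0xD3
s_2 = Round(s_1, k_1) = 0x35
s_3 = Round(s_2, k_2) = 0x5E
s_4 = Round(s_3, k_3) = 0xE4
s_5 = Round(s_4, k_4) = 0x4B
s_6 = Round(s_5, k_5) = 0xBA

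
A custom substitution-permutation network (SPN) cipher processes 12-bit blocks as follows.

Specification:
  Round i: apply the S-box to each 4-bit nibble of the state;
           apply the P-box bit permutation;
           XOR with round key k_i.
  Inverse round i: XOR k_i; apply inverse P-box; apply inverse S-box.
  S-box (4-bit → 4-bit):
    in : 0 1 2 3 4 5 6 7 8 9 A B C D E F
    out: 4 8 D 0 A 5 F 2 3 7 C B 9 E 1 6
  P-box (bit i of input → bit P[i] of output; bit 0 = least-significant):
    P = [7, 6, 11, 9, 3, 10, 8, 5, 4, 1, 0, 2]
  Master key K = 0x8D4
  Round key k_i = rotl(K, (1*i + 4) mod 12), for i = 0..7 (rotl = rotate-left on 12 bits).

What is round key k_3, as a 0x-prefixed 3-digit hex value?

K = 0x8D4
k_0 = rotl(K, (1*0+4) mod 12) = rotl(K, 4) = 0xD48
k_1 = rotl(K, (1*1+4) mod 12) = rotl(K, 5) = 0xA91
k_2 = rotl(K, (1*2+4) mod 12) = rotl(K, 6) = 0x523
k_3 = rotl(K, (1*3+4) mod 12) = rotl(K, 7) = 0xA46

0xA46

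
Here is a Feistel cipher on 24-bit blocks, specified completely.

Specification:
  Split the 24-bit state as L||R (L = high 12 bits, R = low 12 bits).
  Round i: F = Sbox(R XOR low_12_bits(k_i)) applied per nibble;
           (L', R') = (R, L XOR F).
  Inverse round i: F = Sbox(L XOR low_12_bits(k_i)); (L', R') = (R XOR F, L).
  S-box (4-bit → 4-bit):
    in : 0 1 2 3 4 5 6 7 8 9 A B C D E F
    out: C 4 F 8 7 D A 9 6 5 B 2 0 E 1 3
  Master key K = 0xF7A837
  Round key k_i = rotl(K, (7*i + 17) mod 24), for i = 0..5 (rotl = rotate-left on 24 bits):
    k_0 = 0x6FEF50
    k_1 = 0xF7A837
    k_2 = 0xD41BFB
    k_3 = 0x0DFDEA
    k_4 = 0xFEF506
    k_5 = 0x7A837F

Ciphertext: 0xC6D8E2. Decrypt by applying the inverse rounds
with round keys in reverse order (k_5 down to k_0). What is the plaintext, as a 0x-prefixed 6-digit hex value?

s_0 = ciphertext = 0xC6D8E2
s_1 = InvRound(s_0, k_5) = 0xBADC6D
s_2 = InvRound(s_1, k_4) = 0xDDFBAD
s_3 = InvRound(s_2, k_3) = 0x720DDF
s_4 = InvRound(s_3, k_2) = 0xD3D720
s_5 = InvRound(s_4, k_1) = 0xAEBD3D
s_6 = InvRound(s_5, k_0) = 0x01FAEB

0x01FAEB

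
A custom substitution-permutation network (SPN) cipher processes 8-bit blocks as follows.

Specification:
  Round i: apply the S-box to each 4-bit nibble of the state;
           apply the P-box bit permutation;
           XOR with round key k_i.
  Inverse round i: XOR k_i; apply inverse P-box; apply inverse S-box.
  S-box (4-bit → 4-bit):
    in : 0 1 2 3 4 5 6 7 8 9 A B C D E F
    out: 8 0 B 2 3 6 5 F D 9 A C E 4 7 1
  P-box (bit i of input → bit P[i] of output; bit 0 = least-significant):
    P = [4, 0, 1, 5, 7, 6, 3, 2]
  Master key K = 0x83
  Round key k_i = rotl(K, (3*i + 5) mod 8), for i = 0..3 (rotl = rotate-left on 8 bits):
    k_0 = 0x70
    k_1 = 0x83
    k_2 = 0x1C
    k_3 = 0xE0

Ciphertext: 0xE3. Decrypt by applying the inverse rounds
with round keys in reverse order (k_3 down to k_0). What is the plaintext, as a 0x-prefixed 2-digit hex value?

0xC5

s_0 = ciphertext = 0xE3
s_1 = InvRound(s_0, k_3) = 0x15
s_2 = InvRound(s_1, k_2) = 0xD3
s_3 = InvRound(s_2, k_1) = 0x3F
s_4 = InvRound(s_3, k_0) = 0xC5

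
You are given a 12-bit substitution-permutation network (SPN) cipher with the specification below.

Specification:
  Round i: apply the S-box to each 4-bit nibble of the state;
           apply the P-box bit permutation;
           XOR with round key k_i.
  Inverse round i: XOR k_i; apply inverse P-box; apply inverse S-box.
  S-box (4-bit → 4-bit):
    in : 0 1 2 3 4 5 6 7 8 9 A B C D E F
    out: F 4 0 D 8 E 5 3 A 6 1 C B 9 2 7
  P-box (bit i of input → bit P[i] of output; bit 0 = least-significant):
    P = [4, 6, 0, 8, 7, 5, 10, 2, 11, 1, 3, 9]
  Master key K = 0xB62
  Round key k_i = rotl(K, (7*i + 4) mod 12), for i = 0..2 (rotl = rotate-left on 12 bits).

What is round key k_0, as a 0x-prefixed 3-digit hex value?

0x62B

K = 0xB62
k_0 = rotl(K, (7*0+4) mod 12) = rotl(K, 4) = 0x62B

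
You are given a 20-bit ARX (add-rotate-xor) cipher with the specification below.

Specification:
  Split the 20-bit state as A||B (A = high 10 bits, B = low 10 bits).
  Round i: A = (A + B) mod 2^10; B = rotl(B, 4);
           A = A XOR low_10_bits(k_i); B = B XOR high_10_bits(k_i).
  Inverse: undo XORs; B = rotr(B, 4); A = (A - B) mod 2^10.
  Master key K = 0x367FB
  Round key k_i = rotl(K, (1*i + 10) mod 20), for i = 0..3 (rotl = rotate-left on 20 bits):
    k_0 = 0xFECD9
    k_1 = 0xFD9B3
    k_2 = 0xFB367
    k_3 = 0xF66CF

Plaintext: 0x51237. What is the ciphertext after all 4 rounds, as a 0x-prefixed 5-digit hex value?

s_0 = plaintext = 0x51237
s_1 = Round(s_0, k_0) = 0xE8883
s_2 = Round(s_1, k_1) = 0x65BC4
s_3 = Round(s_2, k_2) = 0x8F7A3
s_4 = Round(s_3, k_3) = 0xCBDE7

0xCBDE7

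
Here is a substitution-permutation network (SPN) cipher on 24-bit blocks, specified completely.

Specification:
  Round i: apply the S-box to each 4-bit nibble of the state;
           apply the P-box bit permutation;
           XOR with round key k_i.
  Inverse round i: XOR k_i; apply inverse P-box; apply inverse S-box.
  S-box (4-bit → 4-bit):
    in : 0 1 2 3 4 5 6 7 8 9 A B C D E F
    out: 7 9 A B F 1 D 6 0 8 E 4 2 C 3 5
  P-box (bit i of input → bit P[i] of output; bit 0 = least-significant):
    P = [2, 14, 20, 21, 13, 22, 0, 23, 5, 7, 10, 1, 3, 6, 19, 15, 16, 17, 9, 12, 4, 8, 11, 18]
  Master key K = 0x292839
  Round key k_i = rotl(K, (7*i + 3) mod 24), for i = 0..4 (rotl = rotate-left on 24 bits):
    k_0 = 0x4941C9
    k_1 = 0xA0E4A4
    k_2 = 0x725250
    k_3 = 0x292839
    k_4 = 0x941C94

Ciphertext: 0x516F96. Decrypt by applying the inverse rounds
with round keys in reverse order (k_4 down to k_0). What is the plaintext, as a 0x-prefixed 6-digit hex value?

0x2F7C94

s_0 = ciphertext = 0x516F96
s_1 = InvRound(s_0, k_4) = 0x26893C
s_2 = InvRound(s_1, k_3) = 0x2ED8F5
s_3 = InvRound(s_2, k_2) = 0xDBDE7F
s_4 = InvRound(s_3, k_1) = 0xF4020D
s_5 = InvRound(s_4, k_0) = 0x2F7C94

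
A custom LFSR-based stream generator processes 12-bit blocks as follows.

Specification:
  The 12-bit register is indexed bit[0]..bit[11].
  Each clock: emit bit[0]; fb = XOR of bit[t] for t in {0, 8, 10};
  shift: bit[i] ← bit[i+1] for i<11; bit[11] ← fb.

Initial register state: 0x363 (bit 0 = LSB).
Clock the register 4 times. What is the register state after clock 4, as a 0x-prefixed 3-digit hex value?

0x036

reg_0 = 0x363
clock 1: out=1, reg = 0x1B1
clock 2: out=1, reg = 0x0D8
clock 3: out=0, reg = 0x06C
clock 4: out=0, reg = 0x036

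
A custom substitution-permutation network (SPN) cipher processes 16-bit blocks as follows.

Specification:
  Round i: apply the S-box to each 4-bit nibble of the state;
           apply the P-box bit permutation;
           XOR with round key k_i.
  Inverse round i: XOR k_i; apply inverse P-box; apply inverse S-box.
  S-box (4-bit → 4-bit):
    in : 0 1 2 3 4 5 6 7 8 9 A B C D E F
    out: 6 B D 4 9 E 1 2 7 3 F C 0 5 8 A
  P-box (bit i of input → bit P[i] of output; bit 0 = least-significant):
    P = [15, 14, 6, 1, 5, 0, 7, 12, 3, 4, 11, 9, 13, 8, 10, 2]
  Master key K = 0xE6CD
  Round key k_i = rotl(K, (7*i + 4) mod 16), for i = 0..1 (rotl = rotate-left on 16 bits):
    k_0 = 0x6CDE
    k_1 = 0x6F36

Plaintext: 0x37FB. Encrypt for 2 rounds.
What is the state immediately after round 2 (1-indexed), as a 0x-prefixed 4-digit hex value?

0xE6CF

s_0 = plaintext = 0x37FB
s_1 = Round(s_0, k_0) = 0x788D
s_2 = Round(s_1, k_1) = 0xE6CF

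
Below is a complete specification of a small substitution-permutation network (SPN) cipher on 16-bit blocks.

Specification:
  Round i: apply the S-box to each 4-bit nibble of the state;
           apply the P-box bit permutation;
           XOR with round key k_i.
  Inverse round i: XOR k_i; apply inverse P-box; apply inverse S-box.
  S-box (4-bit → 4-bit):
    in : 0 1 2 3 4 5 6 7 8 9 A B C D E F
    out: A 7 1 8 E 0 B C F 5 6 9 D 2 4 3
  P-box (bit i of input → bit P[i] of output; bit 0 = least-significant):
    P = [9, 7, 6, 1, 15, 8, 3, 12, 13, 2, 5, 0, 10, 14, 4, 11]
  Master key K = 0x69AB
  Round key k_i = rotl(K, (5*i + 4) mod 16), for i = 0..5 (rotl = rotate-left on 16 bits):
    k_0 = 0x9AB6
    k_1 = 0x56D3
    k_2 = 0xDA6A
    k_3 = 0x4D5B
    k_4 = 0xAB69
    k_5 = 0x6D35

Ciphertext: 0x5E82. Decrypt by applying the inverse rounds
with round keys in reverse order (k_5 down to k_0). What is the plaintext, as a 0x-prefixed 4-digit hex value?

0x3ECD

s_0 = ciphertext = 0x5E82
s_1 = InvRound(s_0, k_5) = 0xE806
s_2 = InvRound(s_1, k_4) = 0xD4AC
s_3 = InvRound(s_2, k_3) = 0x7464
s_4 = InvRound(s_3, k_2) = 0xBF9B
s_5 = InvRound(s_4, k_1) = 0x021E
s_6 = InvRound(s_5, k_0) = 0x3ECD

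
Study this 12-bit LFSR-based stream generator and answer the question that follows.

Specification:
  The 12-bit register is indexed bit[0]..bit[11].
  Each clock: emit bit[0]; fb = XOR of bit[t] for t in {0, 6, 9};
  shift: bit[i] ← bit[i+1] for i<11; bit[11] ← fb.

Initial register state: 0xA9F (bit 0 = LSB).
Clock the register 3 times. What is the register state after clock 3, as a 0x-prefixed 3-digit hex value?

0x153

reg_0 = 0xA9F
clock 1: out=1, reg = 0x54F
clock 2: out=1, reg = 0x2A7
clock 3: out=1, reg = 0x153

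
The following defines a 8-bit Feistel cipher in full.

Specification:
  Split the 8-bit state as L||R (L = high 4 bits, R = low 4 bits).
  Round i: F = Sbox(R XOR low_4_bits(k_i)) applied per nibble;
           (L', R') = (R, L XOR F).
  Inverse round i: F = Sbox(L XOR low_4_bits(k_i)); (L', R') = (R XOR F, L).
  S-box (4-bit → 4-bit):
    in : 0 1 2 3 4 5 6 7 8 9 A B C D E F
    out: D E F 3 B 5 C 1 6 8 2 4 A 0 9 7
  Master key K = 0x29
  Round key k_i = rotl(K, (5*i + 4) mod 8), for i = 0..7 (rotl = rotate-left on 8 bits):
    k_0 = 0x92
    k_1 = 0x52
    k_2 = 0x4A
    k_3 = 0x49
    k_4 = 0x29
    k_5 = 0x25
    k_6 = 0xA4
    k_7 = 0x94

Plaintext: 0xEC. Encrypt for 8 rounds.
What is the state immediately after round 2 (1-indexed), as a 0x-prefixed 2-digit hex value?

s_0 = plaintext = 0xEC
s_1 = Round(s_0, k_0) = 0xC7
s_2 = Round(s_1, k_1) = 0x79
s_3 = Round(s_2, k_2) = 0x94
s_4 = Round(s_3, k_3) = 0x49
s_5 = Round(s_4, k_4) = 0x99
s_6 = Round(s_5, k_5) = 0x93
s_7 = Round(s_6, k_6) = 0x38
s_8 = Round(s_7, k_7) = 0x89

0x79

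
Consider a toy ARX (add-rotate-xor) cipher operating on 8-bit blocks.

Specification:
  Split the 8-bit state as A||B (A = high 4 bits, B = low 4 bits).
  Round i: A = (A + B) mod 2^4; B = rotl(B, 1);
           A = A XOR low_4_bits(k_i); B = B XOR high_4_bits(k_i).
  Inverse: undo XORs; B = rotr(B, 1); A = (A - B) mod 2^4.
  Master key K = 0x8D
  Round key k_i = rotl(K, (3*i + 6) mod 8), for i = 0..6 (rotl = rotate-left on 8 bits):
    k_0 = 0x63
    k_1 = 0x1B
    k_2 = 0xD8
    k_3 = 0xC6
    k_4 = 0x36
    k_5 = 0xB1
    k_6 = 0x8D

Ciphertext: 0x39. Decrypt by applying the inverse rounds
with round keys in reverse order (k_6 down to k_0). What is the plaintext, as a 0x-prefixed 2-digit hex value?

0x05

s_0 = ciphertext = 0x39
s_1 = InvRound(s_0, k_6) = 0x68
s_2 = InvRound(s_1, k_5) = 0xE9
s_3 = InvRound(s_2, k_4) = 0x35
s_4 = InvRound(s_3, k_3) = 0x9C
s_5 = InvRound(s_4, k_2) = 0x98
s_6 = InvRound(s_5, k_1) = 0x6C
s_7 = InvRound(s_6, k_0) = 0x05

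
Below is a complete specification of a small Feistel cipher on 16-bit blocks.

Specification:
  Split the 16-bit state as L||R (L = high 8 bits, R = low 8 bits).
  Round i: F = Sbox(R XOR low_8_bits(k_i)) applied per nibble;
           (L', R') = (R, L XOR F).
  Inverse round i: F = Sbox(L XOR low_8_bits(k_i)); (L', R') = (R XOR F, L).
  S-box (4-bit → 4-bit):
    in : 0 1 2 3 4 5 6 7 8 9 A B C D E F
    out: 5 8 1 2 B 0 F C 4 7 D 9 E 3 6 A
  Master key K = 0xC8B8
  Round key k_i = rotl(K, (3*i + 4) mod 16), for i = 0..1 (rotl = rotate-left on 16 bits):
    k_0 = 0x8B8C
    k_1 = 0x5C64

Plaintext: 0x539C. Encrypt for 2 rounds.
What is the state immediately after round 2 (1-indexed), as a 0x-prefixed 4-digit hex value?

s_0 = plaintext = 0x539C
s_1 = Round(s_0, k_0) = 0x9CD6
s_2 = Round(s_1, k_1) = 0xD60D

0xD60D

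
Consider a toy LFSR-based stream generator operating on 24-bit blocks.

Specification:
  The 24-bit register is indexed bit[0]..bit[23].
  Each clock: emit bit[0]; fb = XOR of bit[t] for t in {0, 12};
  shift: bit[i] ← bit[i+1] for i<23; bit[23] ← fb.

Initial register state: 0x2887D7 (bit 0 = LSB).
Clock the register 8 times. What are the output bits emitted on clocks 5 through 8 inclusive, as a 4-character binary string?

1011

reg_0 = 0x2887D7
clock 1: out=1, reg = 0x9443EB
clock 2: out=1, reg = 0xCA21F5
clock 3: out=1, reg = 0xE510FA
clock 4: out=0, reg = 0xF2887D
clock 5: out=1, reg = 0xF9443E
clock 6: out=0, reg = 0x7CA21F
clock 7: out=1, reg = 0xBE510F
clock 8: out=1, reg = 0x5F2887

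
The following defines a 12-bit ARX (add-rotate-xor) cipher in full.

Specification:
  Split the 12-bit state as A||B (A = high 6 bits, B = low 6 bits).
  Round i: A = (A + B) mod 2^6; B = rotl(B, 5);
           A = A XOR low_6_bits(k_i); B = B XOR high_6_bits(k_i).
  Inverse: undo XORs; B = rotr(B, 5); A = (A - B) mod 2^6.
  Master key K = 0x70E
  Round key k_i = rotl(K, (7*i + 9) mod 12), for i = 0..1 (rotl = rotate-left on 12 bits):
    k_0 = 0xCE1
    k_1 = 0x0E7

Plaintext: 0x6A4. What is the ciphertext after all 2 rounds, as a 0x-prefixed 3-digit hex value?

s_0 = plaintext = 0x6A4
s_1 = Round(s_0, k_0) = 0x7E1
s_2 = Round(s_1, k_1) = 0x9F3

0x9F3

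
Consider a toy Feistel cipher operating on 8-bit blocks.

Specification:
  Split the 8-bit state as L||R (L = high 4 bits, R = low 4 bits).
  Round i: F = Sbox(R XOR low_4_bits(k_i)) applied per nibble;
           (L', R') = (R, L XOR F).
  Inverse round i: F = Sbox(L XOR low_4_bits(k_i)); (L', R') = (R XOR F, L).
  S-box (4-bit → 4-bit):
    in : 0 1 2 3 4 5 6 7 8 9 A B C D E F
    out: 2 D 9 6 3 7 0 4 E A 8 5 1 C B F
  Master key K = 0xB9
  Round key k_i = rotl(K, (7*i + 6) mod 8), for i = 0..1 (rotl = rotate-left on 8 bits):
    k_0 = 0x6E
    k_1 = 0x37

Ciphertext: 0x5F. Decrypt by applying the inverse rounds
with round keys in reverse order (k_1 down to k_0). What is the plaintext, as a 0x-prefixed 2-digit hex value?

s_0 = ciphertext = 0x5F
s_1 = InvRound(s_0, k_1) = 0x65
s_2 = InvRound(s_1, k_0) = 0xB6

0xB6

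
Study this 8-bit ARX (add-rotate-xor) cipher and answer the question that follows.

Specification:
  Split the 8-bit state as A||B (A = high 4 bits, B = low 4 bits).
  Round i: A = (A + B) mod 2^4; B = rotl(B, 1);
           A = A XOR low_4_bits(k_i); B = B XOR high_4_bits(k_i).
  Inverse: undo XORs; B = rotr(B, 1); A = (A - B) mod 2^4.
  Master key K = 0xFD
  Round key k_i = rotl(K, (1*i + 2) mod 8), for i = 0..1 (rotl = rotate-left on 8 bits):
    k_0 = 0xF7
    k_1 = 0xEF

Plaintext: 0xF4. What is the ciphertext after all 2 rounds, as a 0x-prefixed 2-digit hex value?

0x40

s_0 = plaintext = 0xF4
s_1 = Round(s_0, k_0) = 0x47
s_2 = Round(s_1, k_1) = 0x40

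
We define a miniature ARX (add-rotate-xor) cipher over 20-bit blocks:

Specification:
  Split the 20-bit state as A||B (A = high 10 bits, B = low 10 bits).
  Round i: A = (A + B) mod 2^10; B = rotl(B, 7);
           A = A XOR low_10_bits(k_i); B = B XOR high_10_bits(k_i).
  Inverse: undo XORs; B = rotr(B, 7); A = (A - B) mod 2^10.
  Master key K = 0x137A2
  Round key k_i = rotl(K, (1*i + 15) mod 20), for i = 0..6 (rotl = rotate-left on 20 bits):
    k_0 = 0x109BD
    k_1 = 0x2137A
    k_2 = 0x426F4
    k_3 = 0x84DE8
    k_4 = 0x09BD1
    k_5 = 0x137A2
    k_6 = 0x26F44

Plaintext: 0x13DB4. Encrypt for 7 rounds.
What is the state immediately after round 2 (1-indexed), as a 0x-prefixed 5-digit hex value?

0x522CA

s_0 = plaintext = 0x13DB4
s_1 = Round(s_0, k_0) = 0xEFA74
s_2 = Round(s_1, k_1) = 0x522CA
s_3 = Round(s_2, k_2) = 0xB9850
s_4 = Round(s_3, k_3) = 0xB7A19
s_5 = Round(s_4, k_4) = 0xC98E5
s_6 = Round(s_5, k_5) = 0xEA6D1
s_7 = Round(s_6, k_6) = 0x4F841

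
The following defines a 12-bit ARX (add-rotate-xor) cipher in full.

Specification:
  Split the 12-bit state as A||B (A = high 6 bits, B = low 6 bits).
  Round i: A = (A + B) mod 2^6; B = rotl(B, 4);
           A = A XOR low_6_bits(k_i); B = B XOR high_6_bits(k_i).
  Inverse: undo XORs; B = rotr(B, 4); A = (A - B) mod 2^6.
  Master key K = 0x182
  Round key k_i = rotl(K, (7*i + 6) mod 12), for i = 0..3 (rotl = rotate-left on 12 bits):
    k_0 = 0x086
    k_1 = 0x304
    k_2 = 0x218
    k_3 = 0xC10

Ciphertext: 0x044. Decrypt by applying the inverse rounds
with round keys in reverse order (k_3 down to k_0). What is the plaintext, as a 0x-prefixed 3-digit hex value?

0x850

s_0 = ciphertext = 0x044
s_1 = InvRound(s_0, k_3) = 0xF93
s_2 = InvRound(s_1, k_2) = 0xE6D
s_3 = InvRound(s_2, k_1) = 0xDC6
s_4 = InvRound(s_3, k_0) = 0x850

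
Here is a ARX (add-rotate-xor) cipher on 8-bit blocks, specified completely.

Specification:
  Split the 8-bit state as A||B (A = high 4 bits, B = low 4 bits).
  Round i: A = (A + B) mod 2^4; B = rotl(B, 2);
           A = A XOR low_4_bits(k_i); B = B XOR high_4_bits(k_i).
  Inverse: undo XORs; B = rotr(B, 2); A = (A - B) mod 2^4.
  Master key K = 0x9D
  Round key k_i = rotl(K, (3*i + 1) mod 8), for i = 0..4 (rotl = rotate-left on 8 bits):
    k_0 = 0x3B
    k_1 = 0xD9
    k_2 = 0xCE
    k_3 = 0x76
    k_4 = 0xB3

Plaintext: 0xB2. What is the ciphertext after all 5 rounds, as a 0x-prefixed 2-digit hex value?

s_0 = plaintext = 0xB2
s_1 = Round(s_0, k_0) = 0x6B
s_2 = Round(s_1, k_1) = 0x83
s_3 = Round(s_2, k_2) = 0x50
s_4 = Round(s_3, k_3) = 0x37
s_5 = Round(s_4, k_4) = 0x96

0x96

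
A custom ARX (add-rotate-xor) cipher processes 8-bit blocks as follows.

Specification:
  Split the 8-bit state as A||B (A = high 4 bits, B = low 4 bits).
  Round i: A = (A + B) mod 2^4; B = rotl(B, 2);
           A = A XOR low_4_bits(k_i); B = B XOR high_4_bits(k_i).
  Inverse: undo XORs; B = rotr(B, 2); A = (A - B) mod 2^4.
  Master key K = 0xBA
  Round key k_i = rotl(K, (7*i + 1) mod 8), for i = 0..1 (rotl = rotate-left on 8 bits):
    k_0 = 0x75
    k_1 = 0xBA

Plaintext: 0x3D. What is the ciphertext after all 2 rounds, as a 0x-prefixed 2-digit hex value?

s_0 = plaintext = 0x3D
s_1 = Round(s_0, k_0) = 0x50
s_2 = Round(s_1, k_1) = 0xFB

0xFB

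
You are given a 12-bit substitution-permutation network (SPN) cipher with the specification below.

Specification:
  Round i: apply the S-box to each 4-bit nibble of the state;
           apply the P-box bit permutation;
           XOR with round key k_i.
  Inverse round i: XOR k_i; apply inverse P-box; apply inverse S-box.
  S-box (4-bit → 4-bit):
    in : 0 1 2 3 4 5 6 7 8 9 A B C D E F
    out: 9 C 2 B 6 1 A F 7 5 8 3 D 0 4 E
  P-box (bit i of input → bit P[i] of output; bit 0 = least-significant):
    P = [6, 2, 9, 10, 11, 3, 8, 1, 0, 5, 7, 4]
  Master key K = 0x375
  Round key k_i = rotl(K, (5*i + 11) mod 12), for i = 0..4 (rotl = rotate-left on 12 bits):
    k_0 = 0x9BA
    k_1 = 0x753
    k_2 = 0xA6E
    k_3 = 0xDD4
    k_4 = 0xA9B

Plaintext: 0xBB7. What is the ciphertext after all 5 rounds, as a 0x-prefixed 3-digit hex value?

0xF19

s_0 = plaintext = 0xBB7
s_1 = Round(s_0, k_0) = 0x7D7
s_2 = Round(s_1, k_1) = 0x1A6
s_3 = Round(s_2, k_2) = 0xEF8
s_4 = Round(s_3, k_3) = 0xE1A
s_5 = Round(s_4, k_4) = 0xF19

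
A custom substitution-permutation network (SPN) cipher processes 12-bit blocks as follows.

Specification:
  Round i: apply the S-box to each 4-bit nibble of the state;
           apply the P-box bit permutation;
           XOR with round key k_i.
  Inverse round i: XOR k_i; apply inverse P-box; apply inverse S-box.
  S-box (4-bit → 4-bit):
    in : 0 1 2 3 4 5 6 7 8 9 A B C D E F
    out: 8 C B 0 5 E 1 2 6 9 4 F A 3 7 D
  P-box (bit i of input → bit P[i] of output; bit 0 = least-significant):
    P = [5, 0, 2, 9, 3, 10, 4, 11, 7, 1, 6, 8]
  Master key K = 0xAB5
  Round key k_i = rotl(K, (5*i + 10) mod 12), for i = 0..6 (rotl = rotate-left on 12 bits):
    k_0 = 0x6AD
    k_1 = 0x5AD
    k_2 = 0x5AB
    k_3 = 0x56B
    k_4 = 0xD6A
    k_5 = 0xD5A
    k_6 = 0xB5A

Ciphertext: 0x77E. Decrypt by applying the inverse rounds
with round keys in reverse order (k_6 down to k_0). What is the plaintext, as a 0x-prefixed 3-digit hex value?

0xA89

s_0 = ciphertext = 0x77E
s_1 = InvRound(s_0, k_6) = 0x3C4
s_2 = InvRound(s_1, k_5) = 0xDB1
s_3 = InvRound(s_2, k_4) = 0xE47
s_4 = InvRound(s_3, k_3) = 0x09F
s_5 = InvRound(s_4, k_2) = 0x084
s_6 = InvRound(s_5, k_1) = 0x0DD
s_7 = InvRound(s_6, k_0) = 0xA89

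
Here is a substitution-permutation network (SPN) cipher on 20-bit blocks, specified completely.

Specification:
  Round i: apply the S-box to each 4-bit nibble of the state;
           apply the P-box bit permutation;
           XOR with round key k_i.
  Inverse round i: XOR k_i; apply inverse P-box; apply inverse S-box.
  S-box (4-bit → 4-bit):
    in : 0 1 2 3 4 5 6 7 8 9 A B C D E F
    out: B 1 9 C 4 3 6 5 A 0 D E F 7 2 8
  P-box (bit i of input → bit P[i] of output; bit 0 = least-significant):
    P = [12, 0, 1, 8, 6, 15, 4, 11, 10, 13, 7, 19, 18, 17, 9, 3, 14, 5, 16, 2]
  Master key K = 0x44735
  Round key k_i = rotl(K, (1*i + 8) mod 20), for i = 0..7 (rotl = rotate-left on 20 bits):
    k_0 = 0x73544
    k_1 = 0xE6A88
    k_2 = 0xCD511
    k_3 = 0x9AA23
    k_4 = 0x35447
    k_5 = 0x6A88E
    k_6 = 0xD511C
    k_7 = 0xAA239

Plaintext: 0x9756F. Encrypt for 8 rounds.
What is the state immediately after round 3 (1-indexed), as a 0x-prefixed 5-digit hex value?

s_0 = plaintext = 0x9756F
s_1 = Round(s_0, k_0) = 0x39254
s_2 = Round(s_1, k_1) = 0x7EECE
s_3 = Round(s_2, k_2) = 0xF3D40
s_4 = Round(s_3, k_3) = 0x99DBE
s_5 = Round(s_4, k_4) = 0x3F8D6
s_6 = Round(s_5, k_5) = 0xF08D1
s_7 = Round(s_6, k_6) = 0x3E140
s_8 = Round(s_7, k_7) = 0x9B72C

0xF3D40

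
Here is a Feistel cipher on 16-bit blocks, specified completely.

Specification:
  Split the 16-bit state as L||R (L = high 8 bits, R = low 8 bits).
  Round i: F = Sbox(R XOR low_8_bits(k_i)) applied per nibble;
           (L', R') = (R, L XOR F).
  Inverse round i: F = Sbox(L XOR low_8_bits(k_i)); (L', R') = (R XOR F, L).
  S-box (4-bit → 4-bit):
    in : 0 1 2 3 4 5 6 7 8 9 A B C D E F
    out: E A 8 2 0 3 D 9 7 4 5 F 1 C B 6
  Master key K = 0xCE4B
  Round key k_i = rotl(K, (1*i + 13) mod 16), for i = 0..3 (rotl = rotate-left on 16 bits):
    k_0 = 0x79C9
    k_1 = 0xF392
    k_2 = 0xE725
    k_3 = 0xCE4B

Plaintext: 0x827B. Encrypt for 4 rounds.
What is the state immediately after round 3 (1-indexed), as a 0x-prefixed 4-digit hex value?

0xCCCE

s_0 = plaintext = 0x827B
s_1 = Round(s_0, k_0) = 0x7B7A
s_2 = Round(s_1, k_1) = 0x7ACC
s_3 = Round(s_2, k_2) = 0xCCCE
s_4 = Round(s_3, k_3) = 0xCEBF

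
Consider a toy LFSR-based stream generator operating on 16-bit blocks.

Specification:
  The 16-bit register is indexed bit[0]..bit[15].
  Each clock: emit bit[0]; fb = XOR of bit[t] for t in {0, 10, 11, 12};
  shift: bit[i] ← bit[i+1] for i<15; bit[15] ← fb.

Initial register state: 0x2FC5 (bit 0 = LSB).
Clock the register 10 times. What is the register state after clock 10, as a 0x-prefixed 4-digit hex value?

reg_0 = 0x2FC5
clock 1: out=1, reg = 0x97E2
clock 2: out=0, reg = 0x4BF1
clock 3: out=1, reg = 0x25F8
clock 4: out=0, reg = 0x92FC
clock 5: out=0, reg = 0xC97E
clock 6: out=0, reg = 0xE4BF
clock 7: out=1, reg = 0x725F
clock 8: out=1, reg = 0x392F
clock 9: out=1, reg = 0x9C97
clock 10: out=1, reg = 0x4E4B

0x4E4B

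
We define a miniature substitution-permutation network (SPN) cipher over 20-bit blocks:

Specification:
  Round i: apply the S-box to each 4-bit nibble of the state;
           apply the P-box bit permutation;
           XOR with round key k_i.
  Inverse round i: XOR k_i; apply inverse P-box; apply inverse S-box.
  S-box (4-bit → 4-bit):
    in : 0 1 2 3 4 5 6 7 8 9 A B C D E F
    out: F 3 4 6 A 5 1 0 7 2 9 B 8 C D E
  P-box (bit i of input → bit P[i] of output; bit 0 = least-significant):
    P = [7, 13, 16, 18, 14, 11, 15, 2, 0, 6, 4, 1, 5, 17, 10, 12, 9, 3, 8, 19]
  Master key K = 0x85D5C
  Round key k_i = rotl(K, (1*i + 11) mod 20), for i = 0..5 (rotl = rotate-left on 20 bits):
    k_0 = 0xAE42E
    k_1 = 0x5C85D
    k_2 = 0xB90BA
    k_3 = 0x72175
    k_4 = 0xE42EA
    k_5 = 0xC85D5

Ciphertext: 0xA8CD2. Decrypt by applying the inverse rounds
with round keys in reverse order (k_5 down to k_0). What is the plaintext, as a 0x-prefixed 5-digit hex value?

s_0 = ciphertext = 0xA8CD2
s_1 = InvRound(s_0, k_5) = 0x29A4C
s_2 = InvRound(s_1, k_4) = 0xCAC0A
s_3 = InvRound(s_2, k_3) = 0xF80F2
s_4 = InvRound(s_3, k_2) = 0x9C97C
s_5 = InvRound(s_4, k_1) = 0xD667C
s_6 = InvRound(s_5, k_0) = 0x69F2D

0x69F2D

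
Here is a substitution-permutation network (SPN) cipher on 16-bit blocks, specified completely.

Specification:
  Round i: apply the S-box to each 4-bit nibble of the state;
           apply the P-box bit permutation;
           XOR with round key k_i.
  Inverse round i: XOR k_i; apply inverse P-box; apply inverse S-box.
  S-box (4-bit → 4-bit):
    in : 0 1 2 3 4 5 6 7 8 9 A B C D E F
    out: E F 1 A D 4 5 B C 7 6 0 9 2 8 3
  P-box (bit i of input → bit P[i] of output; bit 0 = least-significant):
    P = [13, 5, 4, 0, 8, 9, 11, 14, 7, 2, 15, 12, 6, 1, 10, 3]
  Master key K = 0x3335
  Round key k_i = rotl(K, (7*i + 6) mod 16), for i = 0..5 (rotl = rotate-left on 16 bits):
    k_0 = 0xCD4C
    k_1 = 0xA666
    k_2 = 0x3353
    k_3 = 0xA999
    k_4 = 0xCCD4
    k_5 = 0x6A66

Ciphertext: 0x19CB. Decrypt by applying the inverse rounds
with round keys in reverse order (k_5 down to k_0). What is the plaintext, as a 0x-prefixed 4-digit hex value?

0xE593

s_0 = ciphertext = 0x19CB
s_1 = InvRound(s_0, k_5) = 0xE777
s_2 = InvRound(s_1, k_4) = 0xD297
s_3 = InvRound(s_2, k_3) = 0x3312
s_4 = InvRound(s_3, k_2) = 0x2BBE
s_5 = InvRound(s_4, k_1) = 0x4665
s_6 = InvRound(s_5, k_0) = 0xE593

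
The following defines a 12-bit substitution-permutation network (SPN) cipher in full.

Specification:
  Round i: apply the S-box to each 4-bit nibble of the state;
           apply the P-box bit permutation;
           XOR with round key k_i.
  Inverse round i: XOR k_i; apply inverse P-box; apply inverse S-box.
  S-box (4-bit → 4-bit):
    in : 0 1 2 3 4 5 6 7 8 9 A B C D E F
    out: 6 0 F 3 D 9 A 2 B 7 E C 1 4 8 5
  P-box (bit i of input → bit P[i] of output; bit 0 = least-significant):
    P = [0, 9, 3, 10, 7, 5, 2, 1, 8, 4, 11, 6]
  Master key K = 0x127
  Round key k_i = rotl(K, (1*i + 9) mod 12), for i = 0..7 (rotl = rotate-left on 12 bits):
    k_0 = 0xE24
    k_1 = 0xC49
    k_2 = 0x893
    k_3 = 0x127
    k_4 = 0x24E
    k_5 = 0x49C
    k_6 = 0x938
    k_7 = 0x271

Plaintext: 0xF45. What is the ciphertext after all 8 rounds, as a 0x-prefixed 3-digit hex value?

s_0 = plaintext = 0xF45
s_1 = Round(s_0, k_0) = 0x3A3
s_2 = Round(s_1, k_1) = 0xF7E
s_3 = Round(s_2, k_2) = 0x5B3
s_4 = Round(s_3, k_3) = 0x260
s_5 = Round(s_4, k_4) = 0x934
s_6 = Round(s_5, k_5) = 0x925
s_7 = Round(s_6, k_6) = 0x48F
s_8 = Round(s_7, k_7) = 0xB9A

0xB9A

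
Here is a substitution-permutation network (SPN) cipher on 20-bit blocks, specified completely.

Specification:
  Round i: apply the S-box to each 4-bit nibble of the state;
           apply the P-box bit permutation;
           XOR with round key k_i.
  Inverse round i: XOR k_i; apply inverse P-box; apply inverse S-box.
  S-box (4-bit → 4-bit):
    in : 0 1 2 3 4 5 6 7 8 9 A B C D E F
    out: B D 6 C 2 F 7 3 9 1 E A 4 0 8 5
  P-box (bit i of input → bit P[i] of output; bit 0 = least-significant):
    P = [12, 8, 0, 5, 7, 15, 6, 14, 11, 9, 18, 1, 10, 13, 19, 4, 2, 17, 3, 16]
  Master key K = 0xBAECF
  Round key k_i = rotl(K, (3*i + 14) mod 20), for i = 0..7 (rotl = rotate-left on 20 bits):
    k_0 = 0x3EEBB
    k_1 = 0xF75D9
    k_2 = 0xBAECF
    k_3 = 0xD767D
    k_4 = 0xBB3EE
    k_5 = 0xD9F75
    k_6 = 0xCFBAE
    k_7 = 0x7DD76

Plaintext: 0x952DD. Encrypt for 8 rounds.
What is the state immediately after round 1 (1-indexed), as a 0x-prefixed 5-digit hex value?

s_0 = plaintext = 0x952DD
s_1 = Round(s_0, k_0) = 0xFC8AF
s_2 = Round(s_1, k_1) = 0x7AD96
s_3 = Round(s_2, k_2) = 0x19F5A
s_4 = Round(s_3, k_3) = 0x8BB90
s_5 = Round(s_4, k_4) = 0xA8058
s_6 = Round(s_5, k_5) = 0xE418F
s_7 = Round(s_6, k_6) = 0x9832D
s_8 = Round(s_7, k_7) = 0x35920

0xFC8AF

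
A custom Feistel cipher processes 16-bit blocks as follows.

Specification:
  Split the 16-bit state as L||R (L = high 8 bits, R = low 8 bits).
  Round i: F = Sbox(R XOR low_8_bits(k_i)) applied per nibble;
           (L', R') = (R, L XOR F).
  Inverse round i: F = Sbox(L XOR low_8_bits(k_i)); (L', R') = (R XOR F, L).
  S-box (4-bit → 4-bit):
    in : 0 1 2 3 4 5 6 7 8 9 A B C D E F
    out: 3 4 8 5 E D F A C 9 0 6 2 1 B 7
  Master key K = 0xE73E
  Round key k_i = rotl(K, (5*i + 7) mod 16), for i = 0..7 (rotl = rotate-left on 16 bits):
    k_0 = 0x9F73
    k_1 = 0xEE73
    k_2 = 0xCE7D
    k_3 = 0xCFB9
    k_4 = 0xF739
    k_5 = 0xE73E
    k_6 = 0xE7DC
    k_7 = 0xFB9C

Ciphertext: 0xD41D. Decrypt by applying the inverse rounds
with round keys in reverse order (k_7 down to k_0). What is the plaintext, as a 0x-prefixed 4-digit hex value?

s_0 = ciphertext = 0xD41D
s_1 = InvRound(s_0, k_7) = 0xF1D4
s_2 = InvRound(s_1, k_6) = 0x55F1
s_3 = InvRound(s_2, k_5) = 0x0755
s_4 = InvRound(s_3, k_4) = 0x0E07
s_5 = InvRound(s_4, k_3) = 0x6D0E
s_6 = InvRound(s_5, k_2) = 0x4D6D
s_7 = InvRound(s_6, k_1) = 0x364D
s_8 = InvRound(s_7, k_0) = 0xA036

0xA036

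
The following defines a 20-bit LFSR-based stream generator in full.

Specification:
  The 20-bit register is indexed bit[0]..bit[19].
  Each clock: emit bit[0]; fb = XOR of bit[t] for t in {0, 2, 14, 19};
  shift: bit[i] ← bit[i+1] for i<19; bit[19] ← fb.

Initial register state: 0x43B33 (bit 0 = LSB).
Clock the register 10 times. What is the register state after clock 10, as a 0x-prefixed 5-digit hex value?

reg_0 = 0x43B33
clock 1: out=1, reg = 0xA1D99
clock 2: out=1, reg = 0x50ECC
clock 3: out=0, reg = 0xA8766
clock 4: out=0, reg = 0x543B3
clock 5: out=1, reg = 0x2A1D9
clock 6: out=1, reg = 0x950EC
clock 7: out=0, reg = 0xCA876
clock 8: out=0, reg = 0x6543B
clock 9: out=1, reg = 0x32A1D
clock 10: out=1, reg = 0x1950E

0x1950E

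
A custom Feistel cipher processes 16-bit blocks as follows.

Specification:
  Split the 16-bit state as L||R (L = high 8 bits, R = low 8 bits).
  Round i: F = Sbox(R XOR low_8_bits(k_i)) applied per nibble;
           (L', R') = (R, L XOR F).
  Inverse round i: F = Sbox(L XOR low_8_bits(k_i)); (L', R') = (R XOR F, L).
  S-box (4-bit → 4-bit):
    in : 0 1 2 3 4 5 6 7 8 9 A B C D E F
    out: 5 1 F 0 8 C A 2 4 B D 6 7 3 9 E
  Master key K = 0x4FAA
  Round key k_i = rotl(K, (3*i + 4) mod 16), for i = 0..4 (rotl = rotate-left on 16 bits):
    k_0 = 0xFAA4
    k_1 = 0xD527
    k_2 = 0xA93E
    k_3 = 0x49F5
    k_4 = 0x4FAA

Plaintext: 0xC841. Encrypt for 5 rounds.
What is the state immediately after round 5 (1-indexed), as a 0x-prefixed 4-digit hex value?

s_0 = plaintext = 0xC841
s_1 = Round(s_0, k_0) = 0x4154
s_2 = Round(s_1, k_1) = 0x5461
s_3 = Round(s_2, k_2) = 0x619A
s_4 = Round(s_3, k_3) = 0x9ACF
s_5 = Round(s_4, k_4) = 0xCF36

0xCF36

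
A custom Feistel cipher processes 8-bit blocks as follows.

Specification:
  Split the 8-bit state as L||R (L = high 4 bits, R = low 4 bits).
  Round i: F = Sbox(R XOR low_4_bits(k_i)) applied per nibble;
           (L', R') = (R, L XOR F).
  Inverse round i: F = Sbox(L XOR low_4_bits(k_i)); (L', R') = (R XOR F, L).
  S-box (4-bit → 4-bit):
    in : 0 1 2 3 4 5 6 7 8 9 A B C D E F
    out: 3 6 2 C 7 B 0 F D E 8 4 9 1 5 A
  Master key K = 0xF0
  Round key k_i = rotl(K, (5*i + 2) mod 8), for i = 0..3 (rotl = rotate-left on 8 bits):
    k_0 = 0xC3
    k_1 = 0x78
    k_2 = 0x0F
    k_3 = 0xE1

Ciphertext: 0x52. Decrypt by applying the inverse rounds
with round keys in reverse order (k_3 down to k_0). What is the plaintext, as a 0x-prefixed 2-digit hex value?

s_0 = ciphertext = 0x52
s_1 = InvRound(s_0, k_3) = 0x55
s_2 = InvRound(s_1, k_2) = 0xD5
s_3 = InvRound(s_2, k_1) = 0xED
s_4 = InvRound(s_3, k_0) = 0xCE

0xCE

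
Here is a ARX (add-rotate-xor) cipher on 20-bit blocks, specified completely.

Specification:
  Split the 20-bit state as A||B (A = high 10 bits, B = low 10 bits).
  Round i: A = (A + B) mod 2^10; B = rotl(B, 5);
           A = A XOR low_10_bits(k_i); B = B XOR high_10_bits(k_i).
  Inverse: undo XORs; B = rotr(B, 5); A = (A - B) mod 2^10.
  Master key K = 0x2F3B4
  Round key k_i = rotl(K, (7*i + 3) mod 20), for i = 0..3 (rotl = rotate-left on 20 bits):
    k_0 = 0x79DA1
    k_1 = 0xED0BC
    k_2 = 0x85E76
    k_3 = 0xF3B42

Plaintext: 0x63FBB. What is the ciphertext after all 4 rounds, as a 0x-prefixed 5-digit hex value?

s_0 = plaintext = 0x63FBB
s_1 = Round(s_0, k_0) = 0x3AE9A
s_2 = Round(s_1, k_1) = 0xCE4E0
s_3 = Round(s_2, k_2) = 0x9BE10
s_4 = Round(s_3, k_3) = 0xCF5DE

0xCF5DE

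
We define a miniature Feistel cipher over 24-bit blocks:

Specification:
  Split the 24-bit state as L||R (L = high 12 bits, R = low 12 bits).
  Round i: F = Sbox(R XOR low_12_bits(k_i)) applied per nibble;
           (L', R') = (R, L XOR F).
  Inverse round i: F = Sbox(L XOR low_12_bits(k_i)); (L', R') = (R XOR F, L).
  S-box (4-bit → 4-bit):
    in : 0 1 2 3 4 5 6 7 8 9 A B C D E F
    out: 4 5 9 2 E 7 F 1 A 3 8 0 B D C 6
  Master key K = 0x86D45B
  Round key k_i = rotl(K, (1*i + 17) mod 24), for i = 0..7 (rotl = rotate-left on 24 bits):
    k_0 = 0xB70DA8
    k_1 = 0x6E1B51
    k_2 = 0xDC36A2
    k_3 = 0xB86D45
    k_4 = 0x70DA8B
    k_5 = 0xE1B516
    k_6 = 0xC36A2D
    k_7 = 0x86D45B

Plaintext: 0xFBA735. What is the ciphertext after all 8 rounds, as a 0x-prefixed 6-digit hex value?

s_0 = plaintext = 0xFBA735
s_1 = Round(s_0, k_0) = 0x735787
s_2 = Round(s_1, k_1) = 0x787CEA
s_3 = Round(s_2, k_2) = 0xCEAF6D
s_4 = Round(s_3, k_3) = 0xF6D570
s_5 = Round(s_4, k_4) = 0x57090D
s_6 = Round(s_5, k_5) = 0x90DE20
s_7 = Round(s_6, k_6) = 0xE20740
s_8 = Round(s_7, k_7) = 0x740C70

0x740C70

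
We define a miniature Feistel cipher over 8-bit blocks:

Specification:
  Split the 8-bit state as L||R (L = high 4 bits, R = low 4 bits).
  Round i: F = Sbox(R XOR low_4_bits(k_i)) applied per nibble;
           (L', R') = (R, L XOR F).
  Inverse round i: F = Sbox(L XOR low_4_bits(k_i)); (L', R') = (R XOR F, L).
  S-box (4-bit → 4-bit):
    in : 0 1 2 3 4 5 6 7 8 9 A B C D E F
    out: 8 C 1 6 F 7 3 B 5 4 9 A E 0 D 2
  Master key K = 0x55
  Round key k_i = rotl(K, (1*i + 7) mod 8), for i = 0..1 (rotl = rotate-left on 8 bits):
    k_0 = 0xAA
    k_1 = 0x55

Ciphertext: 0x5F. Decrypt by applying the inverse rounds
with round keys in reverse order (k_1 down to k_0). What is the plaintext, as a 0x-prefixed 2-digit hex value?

0x57

s_0 = ciphertext = 0x5F
s_1 = InvRound(s_0, k_1) = 0x75
s_2 = InvRound(s_1, k_0) = 0x57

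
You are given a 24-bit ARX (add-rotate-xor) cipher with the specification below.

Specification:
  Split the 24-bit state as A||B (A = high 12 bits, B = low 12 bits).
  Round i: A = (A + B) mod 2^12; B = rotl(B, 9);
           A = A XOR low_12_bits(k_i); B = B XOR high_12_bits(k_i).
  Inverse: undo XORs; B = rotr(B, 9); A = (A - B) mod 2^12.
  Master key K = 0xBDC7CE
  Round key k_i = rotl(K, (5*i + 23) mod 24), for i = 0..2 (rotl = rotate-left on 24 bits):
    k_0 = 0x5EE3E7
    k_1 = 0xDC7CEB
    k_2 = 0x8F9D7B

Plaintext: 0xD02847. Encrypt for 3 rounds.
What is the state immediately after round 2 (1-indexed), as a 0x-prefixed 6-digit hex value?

0xD7F09B

s_0 = plaintext = 0xD02847
s_1 = Round(s_0, k_0) = 0x6AEAE6
s_2 = Round(s_1, k_1) = 0xD7F09B
s_3 = Round(s_2, k_2) = 0x361EEA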